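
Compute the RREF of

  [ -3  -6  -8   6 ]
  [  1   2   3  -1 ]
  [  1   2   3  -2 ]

[[1, 2, 0, 0], [0, 0, 1, 0], [0, 0, 0, 1]]

Multiply R1 by -1/3.
  [ 1  2  8/3  -2 ]
  [ 1  2    3  -1 ]
  [ 1  2    3  -2 ]
Subtract R1 from R2.
  [ 1  2  8/3  -2 ]
  [ 0  0  1/3   1 ]
  [ 1  2    3  -2 ]
Subtract R1 from R3.
  [ 1  2  8/3  -2 ]
  [ 0  0  1/3   1 ]
  [ 0  0  1/3   0 ]
Multiply R2 by 3.
  [ 1  2  8/3  -2 ]
  [ 0  0    1   3 ]
  [ 0  0  1/3   0 ]
Subtract 1/3 times R2 from R3.
  [ 1  2  8/3  -2 ]
  [ 0  0    1   3 ]
  [ 0  0    0  -1 ]
Multiply R3 by -1.
  [ 1  2  8/3  -2 ]
  [ 0  0    1   3 ]
  [ 0  0    0   1 ]
Subtract 3 times R3 from R2.
  [ 1  2  8/3  -2 ]
  [ 0  0    1   0 ]
  [ 0  0    0   1 ]
Add 2 times R3 to R1.
  [ 1  2  8/3  0 ]
  [ 0  0    1  0 ]
  [ 0  0    0  1 ]
Subtract 8/3 times R2 from R1.
  [ 1  2  0  0 ]
  [ 0  0  1  0 ]
  [ 0  0  0  1 ]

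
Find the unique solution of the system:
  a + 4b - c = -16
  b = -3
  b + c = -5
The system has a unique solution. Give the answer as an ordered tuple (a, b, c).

Form the augmented matrix and row-reduce:
  [ 1  4  -1  |  -16 ]
  [ 0  1   0  |   -3 ]
  [ 0  1   1  |   -5 ]
R3 -> R3 − R2
  [ 1  4  -1  |  -16 ]
  [ 0  1   0  |   -3 ]
  [ 0  0   1  |   -2 ]
R1 -> R1 + R3
  [ 1  4  0  |  -18 ]
  [ 0  1  0  |   -3 ]
  [ 0  0  1  |   -2 ]
R1 -> R1 − 4·R2
  [ 1  0  0  |  -6 ]
  [ 0  1  0  |  -3 ]
  [ 0  0  1  |  -2 ]
Reading off the last column: a = -6, b = -3, c = -2.

(-6, -3, -2)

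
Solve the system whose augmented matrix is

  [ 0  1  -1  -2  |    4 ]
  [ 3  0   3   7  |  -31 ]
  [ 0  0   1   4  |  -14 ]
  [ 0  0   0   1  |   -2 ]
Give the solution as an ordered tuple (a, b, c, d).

(1/3, -6, -6, -2)

ρ1 <=> ρ2
ρ1 ← 1/3·ρ1
ρ3 ← ρ3 − 4·ρ4
ρ2 ← ρ2 + 2·ρ4
ρ1 ← ρ1 − 7/3·ρ4
ρ2 ← ρ2 + ρ3
ρ1 ← ρ1 − ρ3
Reading off the last column: a = 1/3, b = -6, c = -6, d = -2.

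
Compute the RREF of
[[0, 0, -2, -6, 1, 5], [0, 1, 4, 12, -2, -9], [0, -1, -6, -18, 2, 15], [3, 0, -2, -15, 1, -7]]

[[1, 0, 0, -3, 0, -4], [0, 1, 0, 0, 0, 1], [0, 0, 1, 3, 0, -3], [0, 0, 0, 0, 1, -1]]

R1 <-> R4
  [ 3   0  -2  -15   1  -7 ]
  [ 0   1   4   12  -2  -9 ]
  [ 0  -1  -6  -18   2  15 ]
  [ 0   0  -2   -6   1   5 ]
R1 → 1/3·R1
  [ 1   0  -2/3   -5  1/3  -7/3 ]
  [ 0   1     4   12   -2    -9 ]
  [ 0  -1    -6  -18    2    15 ]
  [ 0   0    -2   -6    1     5 ]
R3 → R3 + R2
  [ 1  0  -2/3  -5  1/3  -7/3 ]
  [ 0  1     4  12   -2    -9 ]
  [ 0  0    -2  -6    0     6 ]
  [ 0  0    -2  -6    1     5 ]
R3 → -1/2·R3
  [ 1  0  -2/3  -5  1/3  -7/3 ]
  [ 0  1     4  12   -2    -9 ]
  [ 0  0     1   3    0    -3 ]
  [ 0  0    -2  -6    1     5 ]
R4 → R4 + 2·R3
  [ 1  0  -2/3  -5  1/3  -7/3 ]
  [ 0  1     4  12   -2    -9 ]
  [ 0  0     1   3    0    -3 ]
  [ 0  0     0   0    1    -1 ]
R2 → R2 + 2·R4
  [ 1  0  -2/3  -5  1/3  -7/3 ]
  [ 0  1     4  12    0   -11 ]
  [ 0  0     1   3    0    -3 ]
  [ 0  0     0   0    1    -1 ]
R1 → R1 − 1/3·R4
  [ 1  0  -2/3  -5  0   -2 ]
  [ 0  1     4  12  0  -11 ]
  [ 0  0     1   3  0   -3 ]
  [ 0  0     0   0  1   -1 ]
R2 → R2 − 4·R3
  [ 1  0  -2/3  -5  0  -2 ]
  [ 0  1     0   0  0   1 ]
  [ 0  0     1   3  0  -3 ]
  [ 0  0     0   0  1  -1 ]
R1 → R1 + 2/3·R3
  [ 1  0  0  -3  0  -4 ]
  [ 0  1  0   0  0   1 ]
  [ 0  0  1   3  0  -3 ]
  [ 0  0  0   0  1  -1 ]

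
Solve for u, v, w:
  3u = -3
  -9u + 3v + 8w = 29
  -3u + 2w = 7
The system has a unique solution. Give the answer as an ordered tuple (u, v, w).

Form the augmented matrix and row-reduce:
  [  3  0  0  |  -3 ]
  [ -9  3  8  |  29 ]
  [ -3  0  2  |   7 ]
ρ1 ← 1/3·ρ1
  [  1  0  0  |  -1 ]
  [ -9  3  8  |  29 ]
  [ -3  0  2  |   7 ]
ρ2 ← ρ2 + 9·ρ1
  [  1  0  0  |  -1 ]
  [  0  3  8  |  20 ]
  [ -3  0  2  |   7 ]
ρ3 ← ρ3 + 3·ρ1
  [ 1  0  0  |  -1 ]
  [ 0  3  8  |  20 ]
  [ 0  0  2  |   4 ]
ρ2 ← 1/3·ρ2
  [ 1  0    0  |    -1 ]
  [ 0  1  8/3  |  20/3 ]
  [ 0  0    2  |     4 ]
ρ3 ← 1/2·ρ3
  [ 1  0    0  |    -1 ]
  [ 0  1  8/3  |  20/3 ]
  [ 0  0    1  |     2 ]
ρ2 ← ρ2 − 8/3·ρ3
  [ 1  0  0  |   -1 ]
  [ 0  1  0  |  4/3 ]
  [ 0  0  1  |    2 ]
Reading off the last column: u = -1, v = 4/3, w = 2.

(-1, 4/3, 2)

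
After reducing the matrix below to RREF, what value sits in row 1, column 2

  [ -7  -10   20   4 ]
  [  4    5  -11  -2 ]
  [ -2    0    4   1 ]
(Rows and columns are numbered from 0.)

-3/5

R1 ← -1/7·R1
R2 ← R2 − 4·R1
R3 ← R3 + 2·R1
R2 ← -7/5·R2
R3 ← R3 − 20/7·R2
R2 ← R2 + 2/5·R3
R1 ← R1 + 4/7·R3
R1 ← R1 − 10/7·R2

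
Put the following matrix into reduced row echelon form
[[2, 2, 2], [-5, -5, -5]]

r1 → 1/2·r1
  [  1   1   1 ]
  [ -5  -5  -5 ]
r2 → r2 + 5·r1
  [ 1  1  1 ]
  [ 0  0  0 ]

[[1, 1, 1], [0, 0, 0]]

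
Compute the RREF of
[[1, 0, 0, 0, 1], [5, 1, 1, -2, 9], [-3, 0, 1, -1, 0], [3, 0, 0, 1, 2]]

[[1, 0, 0, 0, 1], [0, 1, 0, 0, 0], [0, 0, 1, 0, 2], [0, 0, 0, 1, -1]]

R2 → R2 − 5·R1
  [  1  0  0   0  1 ]
  [  0  1  1  -2  4 ]
  [ -3  0  1  -1  0 ]
  [  3  0  0   1  2 ]
R3 → R3 + 3·R1
  [ 1  0  0   0  1 ]
  [ 0  1  1  -2  4 ]
  [ 0  0  1  -1  3 ]
  [ 3  0  0   1  2 ]
R4 → R4 − 3·R1
  [ 1  0  0   0   1 ]
  [ 0  1  1  -2   4 ]
  [ 0  0  1  -1   3 ]
  [ 0  0  0   1  -1 ]
R3 → R3 + R4
  [ 1  0  0   0   1 ]
  [ 0  1  1  -2   4 ]
  [ 0  0  1   0   2 ]
  [ 0  0  0   1  -1 ]
R2 → R2 + 2·R4
  [ 1  0  0  0   1 ]
  [ 0  1  1  0   2 ]
  [ 0  0  1  0   2 ]
  [ 0  0  0  1  -1 ]
R2 → R2 − R3
  [ 1  0  0  0   1 ]
  [ 0  1  0  0   0 ]
  [ 0  0  1  0   2 ]
  [ 0  0  0  1  -1 ]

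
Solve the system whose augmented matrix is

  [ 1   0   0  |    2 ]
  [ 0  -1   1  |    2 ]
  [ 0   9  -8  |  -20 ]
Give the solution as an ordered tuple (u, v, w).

Multiply R2 by -1.
Subtract 9 times R2 from R3.
Add R3 to R2.
Reading off the last column: u = 2, v = -4, w = -2.

(2, -4, -2)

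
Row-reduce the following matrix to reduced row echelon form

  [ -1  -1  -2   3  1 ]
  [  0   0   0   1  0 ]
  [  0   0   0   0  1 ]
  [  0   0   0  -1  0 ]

[[1, 1, 2, 0, 0], [0, 0, 0, 1, 0], [0, 0, 0, 0, 1], [0, 0, 0, 0, 0]]

R1 → -1·R1
  [ 1  1  2  -3  -1 ]
  [ 0  0  0   1   0 ]
  [ 0  0  0   0   1 ]
  [ 0  0  0  -1   0 ]
R4 → R4 + R2
  [ 1  1  2  -3  -1 ]
  [ 0  0  0   1   0 ]
  [ 0  0  0   0   1 ]
  [ 0  0  0   0   0 ]
R1 → R1 + R3
  [ 1  1  2  -3  0 ]
  [ 0  0  0   1  0 ]
  [ 0  0  0   0  1 ]
  [ 0  0  0   0  0 ]
R1 → R1 + 3·R2
  [ 1  1  2  0  0 ]
  [ 0  0  0  1  0 ]
  [ 0  0  0  0  1 ]
  [ 0  0  0  0  0 ]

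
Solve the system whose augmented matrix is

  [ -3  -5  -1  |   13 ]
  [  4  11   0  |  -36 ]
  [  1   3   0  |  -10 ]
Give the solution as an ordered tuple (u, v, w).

ρ1 ← -1/3·ρ1
  [ 1  5/3  1/3  |  -13/3 ]
  [ 4   11    0  |    -36 ]
  [ 1    3    0  |    -10 ]
ρ2 ← ρ2 − 4·ρ1
  [ 1   5/3   1/3  |  -13/3 ]
  [ 0  13/3  -4/3  |  -56/3 ]
  [ 1     3     0  |    -10 ]
ρ3 ← ρ3 − ρ1
  [ 1   5/3   1/3  |  -13/3 ]
  [ 0  13/3  -4/3  |  -56/3 ]
  [ 0   4/3  -1/3  |  -17/3 ]
ρ2 ← 3/13·ρ2
  [ 1  5/3    1/3  |   -13/3 ]
  [ 0    1  -4/13  |  -56/13 ]
  [ 0  4/3   -1/3  |   -17/3 ]
ρ3 ← ρ3 − 4/3·ρ2
  [ 1  5/3    1/3  |   -13/3 ]
  [ 0    1  -4/13  |  -56/13 ]
  [ 0    0   1/13  |    1/13 ]
ρ3 ← 13·ρ3
  [ 1  5/3    1/3  |   -13/3 ]
  [ 0    1  -4/13  |  -56/13 ]
  [ 0    0      1  |       1 ]
ρ2 ← ρ2 + 4/13·ρ3
  [ 1  5/3  1/3  |  -13/3 ]
  [ 0    1    0  |     -4 ]
  [ 0    0    1  |      1 ]
ρ1 ← ρ1 − 1/3·ρ3
  [ 1  5/3  0  |  -14/3 ]
  [ 0    1  0  |     -4 ]
  [ 0    0  1  |      1 ]
ρ1 ← ρ1 − 5/3·ρ2
  [ 1  0  0  |   2 ]
  [ 0  1  0  |  -4 ]
  [ 0  0  1  |   1 ]
Reading off the last column: u = 2, v = -4, w = 1.

(2, -4, 1)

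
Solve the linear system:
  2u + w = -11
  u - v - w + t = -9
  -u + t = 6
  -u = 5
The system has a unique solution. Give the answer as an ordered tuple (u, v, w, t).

(-5, 6, -1, 1)

Form the augmented matrix and row-reduce:
  [  2   0   1  0  |  -11 ]
  [  1  -1  -1  1  |   -9 ]
  [ -1   0   0  1  |    6 ]
  [ -1   0   0  0  |    5 ]
R1 := 1/2·R1
  [  1   0  1/2  0  |  -11/2 ]
  [  1  -1   -1  1  |     -9 ]
  [ -1   0    0  1  |      6 ]
  [ -1   0    0  0  |      5 ]
R2 := R2 − R1
  [  1   0   1/2  0  |  -11/2 ]
  [  0  -1  -3/2  1  |   -7/2 ]
  [ -1   0     0  1  |      6 ]
  [ -1   0     0  0  |      5 ]
R3 := R3 + R1
  [  1   0   1/2  0  |  -11/2 ]
  [  0  -1  -3/2  1  |   -7/2 ]
  [  0   0   1/2  1  |    1/2 ]
  [ -1   0     0  0  |      5 ]
R4 := R4 + R1
  [ 1   0   1/2  0  |  -11/2 ]
  [ 0  -1  -3/2  1  |   -7/2 ]
  [ 0   0   1/2  1  |    1/2 ]
  [ 0   0   1/2  0  |   -1/2 ]
R2 := -1·R2
  [ 1  0  1/2   0  |  -11/2 ]
  [ 0  1  3/2  -1  |    7/2 ]
  [ 0  0  1/2   1  |    1/2 ]
  [ 0  0  1/2   0  |   -1/2 ]
R3 := 2·R3
  [ 1  0  1/2   0  |  -11/2 ]
  [ 0  1  3/2  -1  |    7/2 ]
  [ 0  0    1   2  |      1 ]
  [ 0  0  1/2   0  |   -1/2 ]
R4 := R4 − 1/2·R3
  [ 1  0  1/2   0  |  -11/2 ]
  [ 0  1  3/2  -1  |    7/2 ]
  [ 0  0    1   2  |      1 ]
  [ 0  0    0  -1  |     -1 ]
R4 := -1·R4
  [ 1  0  1/2   0  |  -11/2 ]
  [ 0  1  3/2  -1  |    7/2 ]
  [ 0  0    1   2  |      1 ]
  [ 0  0    0   1  |      1 ]
R3 := R3 − 2·R4
  [ 1  0  1/2   0  |  -11/2 ]
  [ 0  1  3/2  -1  |    7/2 ]
  [ 0  0    1   0  |     -1 ]
  [ 0  0    0   1  |      1 ]
R2 := R2 + R4
  [ 1  0  1/2  0  |  -11/2 ]
  [ 0  1  3/2  0  |    9/2 ]
  [ 0  0    1  0  |     -1 ]
  [ 0  0    0  1  |      1 ]
R2 := R2 − 3/2·R3
  [ 1  0  1/2  0  |  -11/2 ]
  [ 0  1    0  0  |      6 ]
  [ 0  0    1  0  |     -1 ]
  [ 0  0    0  1  |      1 ]
R1 := R1 − 1/2·R3
  [ 1  0  0  0  |  -5 ]
  [ 0  1  0  0  |   6 ]
  [ 0  0  1  0  |  -1 ]
  [ 0  0  0  1  |   1 ]
Reading off the last column: u = -5, v = 6, w = -1, t = 1.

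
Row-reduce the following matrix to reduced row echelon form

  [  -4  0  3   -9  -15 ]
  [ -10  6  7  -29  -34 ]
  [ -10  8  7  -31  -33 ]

[[1, 0, 0, 3, 3], [0, 1, 0, -1, 1/2], [0, 0, 1, 1, -1]]

r1 → -1/4·r1
  [   1  0  -3/4  9/4  15/4 ]
  [ -10  6     7  -29   -34 ]
  [ -10  8     7  -31   -33 ]
r2 → r2 + 10·r1
  [   1  0  -3/4    9/4  15/4 ]
  [   0  6  -1/2  -13/2   7/2 ]
  [ -10  8     7    -31   -33 ]
r3 → r3 + 10·r1
  [ 1  0  -3/4    9/4  15/4 ]
  [ 0  6  -1/2  -13/2   7/2 ]
  [ 0  8  -1/2  -17/2   9/2 ]
r2 → 1/6·r2
  [ 1  0   -3/4     9/4  15/4 ]
  [ 0  1  -1/12  -13/12  7/12 ]
  [ 0  8   -1/2   -17/2   9/2 ]
r3 → r3 − 8·r2
  [ 1  0   -3/4     9/4  15/4 ]
  [ 0  1  -1/12  -13/12  7/12 ]
  [ 0  0    1/6     1/6  -1/6 ]
r3 → 6·r3
  [ 1  0   -3/4     9/4  15/4 ]
  [ 0  1  -1/12  -13/12  7/12 ]
  [ 0  0      1       1    -1 ]
r2 → r2 + 1/12·r3
  [ 1  0  -3/4  9/4  15/4 ]
  [ 0  1     0   -1   1/2 ]
  [ 0  0     1    1    -1 ]
r1 → r1 + 3/4·r3
  [ 1  0  0   3    3 ]
  [ 0  1  0  -1  1/2 ]
  [ 0  0  1   1   -1 ]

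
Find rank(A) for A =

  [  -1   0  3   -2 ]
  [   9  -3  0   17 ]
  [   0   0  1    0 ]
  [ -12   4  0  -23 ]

Multiply R1 by -1.
  [   1   0  -3    2 ]
  [   9  -3   0   17 ]
  [   0   0   1    0 ]
  [ -12   4   0  -23 ]
Subtract 9 times R1 from R2.
  [   1   0  -3    2 ]
  [   0  -3  27   -1 ]
  [   0   0   1    0 ]
  [ -12   4   0  -23 ]
Add 12 times R1 to R4.
  [ 1   0   -3   2 ]
  [ 0  -3   27  -1 ]
  [ 0   0    1   0 ]
  [ 0   4  -36   1 ]
Multiply R2 by -1/3.
  [ 1  0   -3    2 ]
  [ 0  1   -9  1/3 ]
  [ 0  0    1    0 ]
  [ 0  4  -36    1 ]
Subtract 4 times R2 from R4.
  [ 1  0  -3     2 ]
  [ 0  1  -9   1/3 ]
  [ 0  0   1     0 ]
  [ 0  0   0  -1/3 ]
Multiply R4 by -3.
  [ 1  0  -3    2 ]
  [ 0  1  -9  1/3 ]
  [ 0  0   1    0 ]
  [ 0  0   0    1 ]
Subtract 1/3 times R4 from R2.
  [ 1  0  -3  2 ]
  [ 0  1  -9  0 ]
  [ 0  0   1  0 ]
  [ 0  0   0  1 ]
Subtract 2 times R4 from R1.
  [ 1  0  -3  0 ]
  [ 0  1  -9  0 ]
  [ 0  0   1  0 ]
  [ 0  0   0  1 ]
Add 9 times R3 to R2.
  [ 1  0  -3  0 ]
  [ 0  1   0  0 ]
  [ 0  0   1  0 ]
  [ 0  0   0  1 ]
Add 3 times R3 to R1.
  [ 1  0  0  0 ]
  [ 0  1  0  0 ]
  [ 0  0  1  0 ]
  [ 0  0  0  1 ]
The reduced form has 4 nonzero rows.

rank = 4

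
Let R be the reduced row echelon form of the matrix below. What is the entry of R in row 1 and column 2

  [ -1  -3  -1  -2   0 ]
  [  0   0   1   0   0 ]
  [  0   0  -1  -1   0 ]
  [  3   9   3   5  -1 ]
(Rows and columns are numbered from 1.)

3

Multiply R1 by -1.
Subtract 3 times R1 from R4.
Add R2 to R3.
Multiply R3 by -1.
Add R3 to R4.
Multiply R4 by -1.
Subtract 2 times R3 from R1.
Subtract R2 from R1.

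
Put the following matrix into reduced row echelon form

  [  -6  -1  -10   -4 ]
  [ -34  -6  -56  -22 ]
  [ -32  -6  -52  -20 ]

ρ1 -> -1/6·ρ1
  [   1  1/6  5/3  2/3 ]
  [ -34   -6  -56  -22 ]
  [ -32   -6  -52  -20 ]
ρ2 -> ρ2 + 34·ρ1
  [   1   1/6  5/3  2/3 ]
  [   0  -1/3  2/3  2/3 ]
  [ -32    -6  -52  -20 ]
ρ3 -> ρ3 + 32·ρ1
  [ 1   1/6  5/3  2/3 ]
  [ 0  -1/3  2/3  2/3 ]
  [ 0  -2/3  4/3  4/3 ]
ρ2 -> -3·ρ2
  [ 1   1/6  5/3  2/3 ]
  [ 0     1   -2   -2 ]
  [ 0  -2/3  4/3  4/3 ]
ρ3 -> ρ3 + 2/3·ρ2
  [ 1  1/6  5/3  2/3 ]
  [ 0    1   -2   -2 ]
  [ 0    0    0    0 ]
ρ1 -> ρ1 − 1/6·ρ2
  [ 1  0   2   1 ]
  [ 0  1  -2  -2 ]
  [ 0  0   0   0 ]

[[1, 0, 2, 1], [0, 1, -2, -2], [0, 0, 0, 0]]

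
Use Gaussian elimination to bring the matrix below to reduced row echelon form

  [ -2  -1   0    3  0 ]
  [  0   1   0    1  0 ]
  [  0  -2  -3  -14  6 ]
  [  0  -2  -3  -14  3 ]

[[1, 0, 0, -2, 0], [0, 1, 0, 1, 0], [0, 0, 1, 4, 0], [0, 0, 0, 0, 1]]

R1 → -1/2·R1
  [ 1  1/2   0  -3/2  0 ]
  [ 0    1   0     1  0 ]
  [ 0   -2  -3   -14  6 ]
  [ 0   -2  -3   -14  3 ]
R3 → R3 + 2·R2
  [ 1  1/2   0  -3/2  0 ]
  [ 0    1   0     1  0 ]
  [ 0    0  -3   -12  6 ]
  [ 0   -2  -3   -14  3 ]
R4 → R4 + 2·R2
  [ 1  1/2   0  -3/2  0 ]
  [ 0    1   0     1  0 ]
  [ 0    0  -3   -12  6 ]
  [ 0    0  -3   -12  3 ]
R3 → -1/3·R3
  [ 1  1/2   0  -3/2   0 ]
  [ 0    1   0     1   0 ]
  [ 0    0   1     4  -2 ]
  [ 0    0  -3   -12   3 ]
R4 → R4 + 3·R3
  [ 1  1/2  0  -3/2   0 ]
  [ 0    1  0     1   0 ]
  [ 0    0  1     4  -2 ]
  [ 0    0  0     0  -3 ]
R4 → -1/3·R4
  [ 1  1/2  0  -3/2   0 ]
  [ 0    1  0     1   0 ]
  [ 0    0  1     4  -2 ]
  [ 0    0  0     0   1 ]
R3 → R3 + 2·R4
  [ 1  1/2  0  -3/2  0 ]
  [ 0    1  0     1  0 ]
  [ 0    0  1     4  0 ]
  [ 0    0  0     0  1 ]
R1 → R1 − 1/2·R2
  [ 1  0  0  -2  0 ]
  [ 0  1  0   1  0 ]
  [ 0  0  1   4  0 ]
  [ 0  0  0   0  1 ]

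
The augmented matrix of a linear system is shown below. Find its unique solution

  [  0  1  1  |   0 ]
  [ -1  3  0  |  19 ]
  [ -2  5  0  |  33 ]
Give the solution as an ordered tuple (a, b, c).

R1 <-> R2
  [ -1  3  0  |  19 ]
  [  0  1  1  |   0 ]
  [ -2  5  0  |  33 ]
R1 -> -1·R1
  [  1  -3  0  |  -19 ]
  [  0   1  1  |    0 ]
  [ -2   5  0  |   33 ]
R3 -> R3 + 2·R1
  [ 1  -3  0  |  -19 ]
  [ 0   1  1  |    0 ]
  [ 0  -1  0  |   -5 ]
R3 -> R3 + R2
  [ 1  -3  0  |  -19 ]
  [ 0   1  1  |    0 ]
  [ 0   0  1  |   -5 ]
R2 -> R2 − R3
  [ 1  -3  0  |  -19 ]
  [ 0   1  0  |    5 ]
  [ 0   0  1  |   -5 ]
R1 -> R1 + 3·R2
  [ 1  0  0  |  -4 ]
  [ 0  1  0  |   5 ]
  [ 0  0  1  |  -5 ]
Reading off the last column: a = -4, b = 5, c = -5.

(-4, 5, -5)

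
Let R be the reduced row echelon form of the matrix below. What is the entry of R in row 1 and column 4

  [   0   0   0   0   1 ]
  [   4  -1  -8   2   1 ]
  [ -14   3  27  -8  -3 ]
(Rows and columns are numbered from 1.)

1

R1 <=> R2
R1 := 1/4·R1
R3 := R3 + 14·R1
R2 <=> R3
R2 := -2·R2
R2 := R2 + R3
R1 := R1 − 1/4·R3
R1 := R1 + 1/4·R2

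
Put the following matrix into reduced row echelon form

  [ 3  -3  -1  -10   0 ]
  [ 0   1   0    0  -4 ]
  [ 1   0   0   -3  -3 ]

Multiply R1 by 1/3.
  [ 1  -1  -1/3  -10/3   0 ]
  [ 0   1     0      0  -4 ]
  [ 1   0     0     -3  -3 ]
Subtract R1 from R3.
  [ 1  -1  -1/3  -10/3   0 ]
  [ 0   1     0      0  -4 ]
  [ 0   1   1/3    1/3  -3 ]
Subtract R2 from R3.
  [ 1  -1  -1/3  -10/3   0 ]
  [ 0   1     0      0  -4 ]
  [ 0   0   1/3    1/3   1 ]
Multiply R3 by 3.
  [ 1  -1  -1/3  -10/3   0 ]
  [ 0   1     0      0  -4 ]
  [ 0   0     1      1   3 ]
Add 1/3 times R3 to R1.
  [ 1  -1  0  -3   1 ]
  [ 0   1  0   0  -4 ]
  [ 0   0  1   1   3 ]
Add R2 to R1.
  [ 1  0  0  -3  -3 ]
  [ 0  1  0   0  -4 ]
  [ 0  0  1   1   3 ]

[[1, 0, 0, -3, -3], [0, 1, 0, 0, -4], [0, 0, 1, 1, 3]]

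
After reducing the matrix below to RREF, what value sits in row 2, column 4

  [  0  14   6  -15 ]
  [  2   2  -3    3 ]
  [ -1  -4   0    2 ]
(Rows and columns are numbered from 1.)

-1/2

R1 <-> R2
  [  2   2  -3    3 ]
  [  0  14   6  -15 ]
  [ -1  -4   0    2 ]
R1 ← 1/2·R1
  [  1   1  -3/2  3/2 ]
  [  0  14     6  -15 ]
  [ -1  -4     0    2 ]
R3 ← R3 + R1
  [ 1   1  -3/2  3/2 ]
  [ 0  14     6  -15 ]
  [ 0  -3  -3/2  7/2 ]
R2 ← 1/14·R2
  [ 1   1  -3/2     3/2 ]
  [ 0   1   3/7  -15/14 ]
  [ 0  -3  -3/2     7/2 ]
R3 ← R3 + 3·R2
  [ 1  1   -3/2     3/2 ]
  [ 0  1    3/7  -15/14 ]
  [ 0  0  -3/14     2/7 ]
R3 ← -14/3·R3
  [ 1  1  -3/2     3/2 ]
  [ 0  1   3/7  -15/14 ]
  [ 0  0     1    -4/3 ]
R2 ← R2 − 3/7·R3
  [ 1  1  -3/2   3/2 ]
  [ 0  1     0  -1/2 ]
  [ 0  0     1  -4/3 ]
R1 ← R1 + 3/2·R3
  [ 1  1  0  -1/2 ]
  [ 0  1  0  -1/2 ]
  [ 0  0  1  -4/3 ]
R1 ← R1 − R2
  [ 1  0  0     0 ]
  [ 0  1  0  -1/2 ]
  [ 0  0  1  -4/3 ]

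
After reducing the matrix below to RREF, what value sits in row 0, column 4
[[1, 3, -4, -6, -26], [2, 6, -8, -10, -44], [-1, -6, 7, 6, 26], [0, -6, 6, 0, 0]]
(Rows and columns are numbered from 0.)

-2

ρ2 -> ρ2 − 2·ρ1
  [  1   3  -4  -6  -26 ]
  [  0   0   0   2    8 ]
  [ -1  -6   7   6   26 ]
  [  0  -6   6   0    0 ]
ρ3 -> ρ3 + ρ1
  [ 1   3  -4  -6  -26 ]
  [ 0   0   0   2    8 ]
  [ 0  -3   3   0    0 ]
  [ 0  -6   6   0    0 ]
ρ2 <=> ρ3
  [ 1   3  -4  -6  -26 ]
  [ 0  -3   3   0    0 ]
  [ 0   0   0   2    8 ]
  [ 0  -6   6   0    0 ]
ρ2 -> -1/3·ρ2
  [ 1   3  -4  -6  -26 ]
  [ 0   1  -1   0    0 ]
  [ 0   0   0   2    8 ]
  [ 0  -6   6   0    0 ]
ρ4 -> ρ4 + 6·ρ2
  [ 1  3  -4  -6  -26 ]
  [ 0  1  -1   0    0 ]
  [ 0  0   0   2    8 ]
  [ 0  0   0   0    0 ]
ρ3 -> 1/2·ρ3
  [ 1  3  -4  -6  -26 ]
  [ 0  1  -1   0    0 ]
  [ 0  0   0   1    4 ]
  [ 0  0   0   0    0 ]
ρ1 -> ρ1 + 6·ρ3
  [ 1  3  -4  0  -2 ]
  [ 0  1  -1  0   0 ]
  [ 0  0   0  1   4 ]
  [ 0  0   0  0   0 ]
ρ1 -> ρ1 − 3·ρ2
  [ 1  0  -1  0  -2 ]
  [ 0  1  -1  0   0 ]
  [ 0  0   0  1   4 ]
  [ 0  0   0  0   0 ]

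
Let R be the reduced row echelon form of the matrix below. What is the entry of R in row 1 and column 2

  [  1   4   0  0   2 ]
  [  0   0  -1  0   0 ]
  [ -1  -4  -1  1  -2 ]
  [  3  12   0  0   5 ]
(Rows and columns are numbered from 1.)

4

Add R1 to R3.
  [ 1   4   0  0  2 ]
  [ 0   0  -1  0  0 ]
  [ 0   0  -1  1  0 ]
  [ 3  12   0  0  5 ]
Subtract 3 times R1 from R4.
  [ 1  4   0  0   2 ]
  [ 0  0  -1  0   0 ]
  [ 0  0  -1  1   0 ]
  [ 0  0   0  0  -1 ]
Multiply R2 by -1.
  [ 1  4   0  0   2 ]
  [ 0  0   1  0   0 ]
  [ 0  0  -1  1   0 ]
  [ 0  0   0  0  -1 ]
Add R2 to R3.
  [ 1  4  0  0   2 ]
  [ 0  0  1  0   0 ]
  [ 0  0  0  1   0 ]
  [ 0  0  0  0  -1 ]
Multiply R4 by -1.
  [ 1  4  0  0  2 ]
  [ 0  0  1  0  0 ]
  [ 0  0  0  1  0 ]
  [ 0  0  0  0  1 ]
Subtract 2 times R4 from R1.
  [ 1  4  0  0  0 ]
  [ 0  0  1  0  0 ]
  [ 0  0  0  1  0 ]
  [ 0  0  0  0  1 ]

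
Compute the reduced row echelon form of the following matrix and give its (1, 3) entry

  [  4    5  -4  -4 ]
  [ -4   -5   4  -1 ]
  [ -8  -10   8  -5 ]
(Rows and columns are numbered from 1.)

Multiply R1 by 1/4.
  [  1  5/4  -1  -1 ]
  [ -4   -5   4  -1 ]
  [ -8  -10   8  -5 ]
Add 4 times R1 to R2.
  [  1  5/4  -1  -1 ]
  [  0    0   0  -5 ]
  [ -8  -10   8  -5 ]
Add 8 times R1 to R3.
  [ 1  5/4  -1   -1 ]
  [ 0    0   0   -5 ]
  [ 0    0   0  -13 ]
Multiply R2 by -1/5.
  [ 1  5/4  -1   -1 ]
  [ 0    0   0    1 ]
  [ 0    0   0  -13 ]
Add 13 times R2 to R3.
  [ 1  5/4  -1  -1 ]
  [ 0    0   0   1 ]
  [ 0    0   0   0 ]
Add R2 to R1.
  [ 1  5/4  -1  0 ]
  [ 0    0   0  1 ]
  [ 0    0   0  0 ]

-1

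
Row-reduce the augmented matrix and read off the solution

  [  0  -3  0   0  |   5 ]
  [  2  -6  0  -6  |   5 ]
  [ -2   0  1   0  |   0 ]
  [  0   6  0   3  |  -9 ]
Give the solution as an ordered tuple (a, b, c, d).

Swap ρ1 and ρ2.
  [  2  -6  0  -6  |   5 ]
  [  0  -3  0   0  |   5 ]
  [ -2   0  1   0  |   0 ]
  [  0   6  0   3  |  -9 ]
Multiply ρ1 by 1/2.
  [  1  -3  0  -3  |  5/2 ]
  [  0  -3  0   0  |    5 ]
  [ -2   0  1   0  |    0 ]
  [  0   6  0   3  |   -9 ]
Add 2 times ρ1 to ρ3.
  [ 1  -3  0  -3  |  5/2 ]
  [ 0  -3  0   0  |    5 ]
  [ 0  -6  1  -6  |    5 ]
  [ 0   6  0   3  |   -9 ]
Multiply ρ2 by -1/3.
  [ 1  -3  0  -3  |   5/2 ]
  [ 0   1  0   0  |  -5/3 ]
  [ 0  -6  1  -6  |     5 ]
  [ 0   6  0   3  |    -9 ]
Add 6 times ρ2 to ρ3.
  [ 1  -3  0  -3  |   5/2 ]
  [ 0   1  0   0  |  -5/3 ]
  [ 0   0  1  -6  |    -5 ]
  [ 0   6  0   3  |    -9 ]
Subtract 6 times ρ2 from ρ4.
  [ 1  -3  0  -3  |   5/2 ]
  [ 0   1  0   0  |  -5/3 ]
  [ 0   0  1  -6  |    -5 ]
  [ 0   0  0   3  |     1 ]
Multiply ρ4 by 1/3.
  [ 1  -3  0  -3  |   5/2 ]
  [ 0   1  0   0  |  -5/3 ]
  [ 0   0  1  -6  |    -5 ]
  [ 0   0  0   1  |   1/3 ]
Add 6 times ρ4 to ρ3.
  [ 1  -3  0  -3  |   5/2 ]
  [ 0   1  0   0  |  -5/3 ]
  [ 0   0  1   0  |    -3 ]
  [ 0   0  0   1  |   1/3 ]
Add 3 times ρ4 to ρ1.
  [ 1  -3  0  0  |   7/2 ]
  [ 0   1  0  0  |  -5/3 ]
  [ 0   0  1  0  |    -3 ]
  [ 0   0  0  1  |   1/3 ]
Add 3 times ρ2 to ρ1.
  [ 1  0  0  0  |  -3/2 ]
  [ 0  1  0  0  |  -5/3 ]
  [ 0  0  1  0  |    -3 ]
  [ 0  0  0  1  |   1/3 ]
Reading off the last column: a = -3/2, b = -5/3, c = -3, d = 1/3.

(-3/2, -5/3, -3, 1/3)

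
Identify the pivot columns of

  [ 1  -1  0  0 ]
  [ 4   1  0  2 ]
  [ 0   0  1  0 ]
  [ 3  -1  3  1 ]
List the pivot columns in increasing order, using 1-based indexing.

1, 2, 3, 4

R2 ← R2 − 4·R1
  [ 1  -1  0  0 ]
  [ 0   5  0  2 ]
  [ 0   0  1  0 ]
  [ 3  -1  3  1 ]
R4 ← R4 − 3·R1
  [ 1  -1  0  0 ]
  [ 0   5  0  2 ]
  [ 0   0  1  0 ]
  [ 0   2  3  1 ]
R2 ← 1/5·R2
  [ 1  -1  0    0 ]
  [ 0   1  0  2/5 ]
  [ 0   0  1    0 ]
  [ 0   2  3    1 ]
R4 ← R4 − 2·R2
  [ 1  -1  0    0 ]
  [ 0   1  0  2/5 ]
  [ 0   0  1    0 ]
  [ 0   0  3  1/5 ]
R4 ← R4 − 3·R3
  [ 1  -1  0    0 ]
  [ 0   1  0  2/5 ]
  [ 0   0  1    0 ]
  [ 0   0  0  1/5 ]
R4 ← 5·R4
  [ 1  -1  0    0 ]
  [ 0   1  0  2/5 ]
  [ 0   0  1    0 ]
  [ 0   0  0    1 ]
R2 ← R2 − 2/5·R4
  [ 1  -1  0  0 ]
  [ 0   1  0  0 ]
  [ 0   0  1  0 ]
  [ 0   0  0  1 ]
R1 ← R1 + R2
  [ 1  0  0  0 ]
  [ 0  1  0  0 ]
  [ 0  0  1  0 ]
  [ 0  0  0  1 ]
Pivot columns are the columns containing a leading 1.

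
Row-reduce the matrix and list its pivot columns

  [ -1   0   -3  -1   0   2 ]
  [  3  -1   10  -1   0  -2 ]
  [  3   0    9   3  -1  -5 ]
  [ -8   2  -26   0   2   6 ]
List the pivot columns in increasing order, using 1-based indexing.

1, 2, 5

r1 -> -1·r1
r2 -> r2 − 3·r1
r3 -> r3 − 3·r1
r4 -> r4 + 8·r1
r2 -> -1·r2
r4 -> r4 − 2·r2
r3 -> -1·r3
r4 -> r4 − 2·r3
Pivot columns are the columns containing a leading 1.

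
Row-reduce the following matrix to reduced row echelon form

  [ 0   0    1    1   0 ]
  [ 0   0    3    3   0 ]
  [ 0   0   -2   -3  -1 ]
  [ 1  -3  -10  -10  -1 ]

[[1, -3, 0, 0, -1], [0, 0, 1, 0, -1], [0, 0, 0, 1, 1], [0, 0, 0, 0, 0]]

r1 <-> r4
r2 -> 1/3·r2
r3 -> r3 + 2·r2
r4 -> r4 − r2
r3 -> -1·r3
r2 -> r2 − r3
r1 -> r1 + 10·r3
r1 -> r1 + 10·r2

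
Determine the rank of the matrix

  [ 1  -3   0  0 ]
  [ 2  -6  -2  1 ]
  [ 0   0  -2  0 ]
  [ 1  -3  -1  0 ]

rank = 3

Subtract 2 times r1 from r2.
  [ 1  -3   0  0 ]
  [ 0   0  -2  1 ]
  [ 0   0  -2  0 ]
  [ 1  -3  -1  0 ]
Subtract r1 from r4.
  [ 1  -3   0  0 ]
  [ 0   0  -2  1 ]
  [ 0   0  -2  0 ]
  [ 0   0  -1  0 ]
Multiply r2 by -1/2.
  [ 1  -3   0     0 ]
  [ 0   0   1  -1/2 ]
  [ 0   0  -2     0 ]
  [ 0   0  -1     0 ]
Add 2 times r2 to r3.
  [ 1  -3   0     0 ]
  [ 0   0   1  -1/2 ]
  [ 0   0   0    -1 ]
  [ 0   0  -1     0 ]
Add r2 to r4.
  [ 1  -3  0     0 ]
  [ 0   0  1  -1/2 ]
  [ 0   0  0    -1 ]
  [ 0   0  0  -1/2 ]
Multiply r3 by -1.
  [ 1  -3  0     0 ]
  [ 0   0  1  -1/2 ]
  [ 0   0  0     1 ]
  [ 0   0  0  -1/2 ]
Add 1/2 times r3 to r4.
  [ 1  -3  0     0 ]
  [ 0   0  1  -1/2 ]
  [ 0   0  0     1 ]
  [ 0   0  0     0 ]
Add 1/2 times r3 to r2.
  [ 1  -3  0  0 ]
  [ 0   0  1  0 ]
  [ 0   0  0  1 ]
  [ 0   0  0  0 ]
The reduced form has 3 nonzero rows.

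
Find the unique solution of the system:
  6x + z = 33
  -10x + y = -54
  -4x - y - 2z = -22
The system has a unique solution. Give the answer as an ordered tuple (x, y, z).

(5, -4, 3)

Form the augmented matrix and row-reduce:
  [   6   0   1  |   33 ]
  [ -10   1   0  |  -54 ]
  [  -4  -1  -2  |  -22 ]
R1 → 1/6·R1
  [   1   0  1/6  |  11/2 ]
  [ -10   1    0  |   -54 ]
  [  -4  -1   -2  |   -22 ]
R2 → R2 + 10·R1
  [  1   0  1/6  |  11/2 ]
  [  0   1  5/3  |     1 ]
  [ -4  -1   -2  |   -22 ]
R3 → R3 + 4·R1
  [ 1   0   1/6  |  11/2 ]
  [ 0   1   5/3  |     1 ]
  [ 0  -1  -4/3  |     0 ]
R3 → R3 + R2
  [ 1  0  1/6  |  11/2 ]
  [ 0  1  5/3  |     1 ]
  [ 0  0  1/3  |     1 ]
R3 → 3·R3
  [ 1  0  1/6  |  11/2 ]
  [ 0  1  5/3  |     1 ]
  [ 0  0    1  |     3 ]
R2 → R2 − 5/3·R3
  [ 1  0  1/6  |  11/2 ]
  [ 0  1    0  |    -4 ]
  [ 0  0    1  |     3 ]
R1 → R1 − 1/6·R3
  [ 1  0  0  |   5 ]
  [ 0  1  0  |  -4 ]
  [ 0  0  1  |   3 ]
Reading off the last column: x = 5, y = -4, z = 3.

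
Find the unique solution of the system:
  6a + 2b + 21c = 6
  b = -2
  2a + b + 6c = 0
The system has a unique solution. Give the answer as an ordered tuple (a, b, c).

Form the augmented matrix and row-reduce:
  [ 6  2  21  |   6 ]
  [ 0  1   0  |  -2 ]
  [ 2  1   6  |   0 ]
R1 := 1/6·R1
  [ 1  1/3  7/2  |   1 ]
  [ 0    1    0  |  -2 ]
  [ 2    1    6  |   0 ]
R3 := R3 − 2·R1
  [ 1  1/3  7/2  |   1 ]
  [ 0    1    0  |  -2 ]
  [ 0  1/3   -1  |  -2 ]
R3 := R3 − 1/3·R2
  [ 1  1/3  7/2  |     1 ]
  [ 0    1    0  |    -2 ]
  [ 0    0   -1  |  -4/3 ]
R3 := -1·R3
  [ 1  1/3  7/2  |    1 ]
  [ 0    1    0  |   -2 ]
  [ 0    0    1  |  4/3 ]
R1 := R1 − 7/2·R3
  [ 1  1/3  0  |  -11/3 ]
  [ 0    1  0  |     -2 ]
  [ 0    0  1  |    4/3 ]
R1 := R1 − 1/3·R2
  [ 1  0  0  |   -3 ]
  [ 0  1  0  |   -2 ]
  [ 0  0  1  |  4/3 ]
Reading off the last column: a = -3, b = -2, c = 4/3.

(-3, -2, 4/3)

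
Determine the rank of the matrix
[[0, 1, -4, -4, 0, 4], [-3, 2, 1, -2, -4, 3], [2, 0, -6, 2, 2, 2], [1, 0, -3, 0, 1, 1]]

R1 ↔ R2
  [ -3  2   1  -2  -4  3 ]
  [  0  1  -4  -4   0  4 ]
  [  2  0  -6   2   2  2 ]
  [  1  0  -3   0   1  1 ]
R1 ← -1/3·R1
  [ 1  -2/3  -1/3  2/3  4/3  -1 ]
  [ 0     1    -4   -4    0   4 ]
  [ 2     0    -6    2    2   2 ]
  [ 1     0    -3    0    1   1 ]
R3 ← R3 − 2·R1
  [ 1  -2/3   -1/3  2/3   4/3  -1 ]
  [ 0     1     -4   -4     0   4 ]
  [ 0   4/3  -16/3  2/3  -2/3   4 ]
  [ 1     0     -3    0     1   1 ]
R4 ← R4 − R1
  [ 1  -2/3   -1/3   2/3   4/3  -1 ]
  [ 0     1     -4    -4     0   4 ]
  [ 0   4/3  -16/3   2/3  -2/3   4 ]
  [ 0   2/3   -8/3  -2/3  -1/3   2 ]
R3 ← R3 − 4/3·R2
  [ 1  -2/3  -1/3   2/3   4/3    -1 ]
  [ 0     1    -4    -4     0     4 ]
  [ 0     0     0     6  -2/3  -4/3 ]
  [ 0   2/3  -8/3  -2/3  -1/3     2 ]
R4 ← R4 − 2/3·R2
  [ 1  -2/3  -1/3  2/3   4/3    -1 ]
  [ 0     1    -4   -4     0     4 ]
  [ 0     0     0    6  -2/3  -4/3 ]
  [ 0     0     0    2  -1/3  -2/3 ]
R3 ← 1/6·R3
  [ 1  -2/3  -1/3  2/3   4/3    -1 ]
  [ 0     1    -4   -4     0     4 ]
  [ 0     0     0    1  -1/9  -2/9 ]
  [ 0     0     0    2  -1/3  -2/3 ]
R4 ← R4 − 2·R3
  [ 1  -2/3  -1/3  2/3   4/3    -1 ]
  [ 0     1    -4   -4     0     4 ]
  [ 0     0     0    1  -1/9  -2/9 ]
  [ 0     0     0    0  -1/9  -2/9 ]
R4 ← -9·R4
  [ 1  -2/3  -1/3  2/3   4/3    -1 ]
  [ 0     1    -4   -4     0     4 ]
  [ 0     0     0    1  -1/9  -2/9 ]
  [ 0     0     0    0     1     2 ]
R3 ← R3 + 1/9·R4
  [ 1  -2/3  -1/3  2/3  4/3  -1 ]
  [ 0     1    -4   -4    0   4 ]
  [ 0     0     0    1    0   0 ]
  [ 0     0     0    0    1   2 ]
R1 ← R1 − 4/3·R4
  [ 1  -2/3  -1/3  2/3  0  -11/3 ]
  [ 0     1    -4   -4  0      4 ]
  [ 0     0     0    1  0      0 ]
  [ 0     0     0    0  1      2 ]
R2 ← R2 + 4·R3
  [ 1  -2/3  -1/3  2/3  0  -11/3 ]
  [ 0     1    -4    0  0      4 ]
  [ 0     0     0    1  0      0 ]
  [ 0     0     0    0  1      2 ]
R1 ← R1 − 2/3·R3
  [ 1  -2/3  -1/3  0  0  -11/3 ]
  [ 0     1    -4  0  0      4 ]
  [ 0     0     0  1  0      0 ]
  [ 0     0     0  0  1      2 ]
R1 ← R1 + 2/3·R2
  [ 1  0  -3  0  0  -1 ]
  [ 0  1  -4  0  0   4 ]
  [ 0  0   0  1  0   0 ]
  [ 0  0   0  0  1   2 ]
The reduced form has 4 nonzero rows.

rank = 4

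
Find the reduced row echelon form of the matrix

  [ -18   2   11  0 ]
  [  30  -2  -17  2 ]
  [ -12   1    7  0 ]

[[1, 0, -1/2, 0], [0, 1, 1, 0], [0, 0, 0, 1]]

Multiply R1 by -1/18.
  [   1  -1/9  -11/18  0 ]
  [  30    -2     -17  2 ]
  [ -12     1       7  0 ]
Subtract 30 times R1 from R2.
  [   1  -1/9  -11/18  0 ]
  [   0   4/3     4/3  2 ]
  [ -12     1       7  0 ]
Add 12 times R1 to R3.
  [ 1  -1/9  -11/18  0 ]
  [ 0   4/3     4/3  2 ]
  [ 0  -1/3    -1/3  0 ]
Multiply R2 by 3/4.
  [ 1  -1/9  -11/18    0 ]
  [ 0     1       1  3/2 ]
  [ 0  -1/3    -1/3    0 ]
Add 1/3 times R2 to R3.
  [ 1  -1/9  -11/18    0 ]
  [ 0     1       1  3/2 ]
  [ 0     0       0  1/2 ]
Multiply R3 by 2.
  [ 1  -1/9  -11/18    0 ]
  [ 0     1       1  3/2 ]
  [ 0     0       0    1 ]
Subtract 3/2 times R3 from R2.
  [ 1  -1/9  -11/18  0 ]
  [ 0     1       1  0 ]
  [ 0     0       0  1 ]
Add 1/9 times R2 to R1.
  [ 1  0  -1/2  0 ]
  [ 0  1     1  0 ]
  [ 0  0     0  1 ]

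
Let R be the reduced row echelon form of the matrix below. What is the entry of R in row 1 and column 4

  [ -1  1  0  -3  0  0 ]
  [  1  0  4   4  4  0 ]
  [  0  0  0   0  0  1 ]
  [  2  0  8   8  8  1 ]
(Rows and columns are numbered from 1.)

4

Multiply r1 by -1.
  [ 1  -1  0  3  0  0 ]
  [ 1   0  4  4  4  0 ]
  [ 0   0  0  0  0  1 ]
  [ 2   0  8  8  8  1 ]
Subtract r1 from r2.
  [ 1  -1  0  3  0  0 ]
  [ 0   1  4  1  4  0 ]
  [ 0   0  0  0  0  1 ]
  [ 2   0  8  8  8  1 ]
Subtract 2 times r1 from r4.
  [ 1  -1  0  3  0  0 ]
  [ 0   1  4  1  4  0 ]
  [ 0   0  0  0  0  1 ]
  [ 0   2  8  2  8  1 ]
Subtract 2 times r2 from r4.
  [ 1  -1  0  3  0  0 ]
  [ 0   1  4  1  4  0 ]
  [ 0   0  0  0  0  1 ]
  [ 0   0  0  0  0  1 ]
Subtract r3 from r4.
  [ 1  -1  0  3  0  0 ]
  [ 0   1  4  1  4  0 ]
  [ 0   0  0  0  0  1 ]
  [ 0   0  0  0  0  0 ]
Add r2 to r1.
  [ 1  0  4  4  4  0 ]
  [ 0  1  4  1  4  0 ]
  [ 0  0  0  0  0  1 ]
  [ 0  0  0  0  0  0 ]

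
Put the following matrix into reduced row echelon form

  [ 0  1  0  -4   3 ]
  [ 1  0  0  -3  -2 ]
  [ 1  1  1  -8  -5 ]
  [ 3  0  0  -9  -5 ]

[[1, 0, 0, -3, 0], [0, 1, 0, -4, 0], [0, 0, 1, -1, 0], [0, 0, 0, 0, 1]]

R1 <=> R2
  [ 1  0  0  -3  -2 ]
  [ 0  1  0  -4   3 ]
  [ 1  1  1  -8  -5 ]
  [ 3  0  0  -9  -5 ]
R3 -> R3 − R1
  [ 1  0  0  -3  -2 ]
  [ 0  1  0  -4   3 ]
  [ 0  1  1  -5  -3 ]
  [ 3  0  0  -9  -5 ]
R4 -> R4 − 3·R1
  [ 1  0  0  -3  -2 ]
  [ 0  1  0  -4   3 ]
  [ 0  1  1  -5  -3 ]
  [ 0  0  0   0   1 ]
R3 -> R3 − R2
  [ 1  0  0  -3  -2 ]
  [ 0  1  0  -4   3 ]
  [ 0  0  1  -1  -6 ]
  [ 0  0  0   0   1 ]
R3 -> R3 + 6·R4
  [ 1  0  0  -3  -2 ]
  [ 0  1  0  -4   3 ]
  [ 0  0  1  -1   0 ]
  [ 0  0  0   0   1 ]
R2 -> R2 − 3·R4
  [ 1  0  0  -3  -2 ]
  [ 0  1  0  -4   0 ]
  [ 0  0  1  -1   0 ]
  [ 0  0  0   0   1 ]
R1 -> R1 + 2·R4
  [ 1  0  0  -3  0 ]
  [ 0  1  0  -4  0 ]
  [ 0  0  1  -1  0 ]
  [ 0  0  0   0  1 ]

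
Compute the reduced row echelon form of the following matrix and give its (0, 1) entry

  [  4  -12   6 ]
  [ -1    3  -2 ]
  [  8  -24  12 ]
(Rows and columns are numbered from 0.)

-3

ρ1 ← 1/4·ρ1
  [  1   -3  3/2 ]
  [ -1    3   -2 ]
  [  8  -24   12 ]
ρ2 ← ρ2 + ρ1
  [ 1   -3   3/2 ]
  [ 0    0  -1/2 ]
  [ 8  -24    12 ]
ρ3 ← ρ3 − 8·ρ1
  [ 1  -3   3/2 ]
  [ 0   0  -1/2 ]
  [ 0   0     0 ]
ρ2 ← -2·ρ2
  [ 1  -3  3/2 ]
  [ 0   0    1 ]
  [ 0   0    0 ]
ρ1 ← ρ1 − 3/2·ρ2
  [ 1  -3  0 ]
  [ 0   0  1 ]
  [ 0   0  0 ]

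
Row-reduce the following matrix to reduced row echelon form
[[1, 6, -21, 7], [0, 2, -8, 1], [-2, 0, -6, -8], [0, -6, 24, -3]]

r3 -> r3 + 2·r1
  [ 1   6  -21   7 ]
  [ 0   2   -8   1 ]
  [ 0  12  -48   6 ]
  [ 0  -6   24  -3 ]
r2 -> 1/2·r2
  [ 1   6  -21    7 ]
  [ 0   1   -4  1/2 ]
  [ 0  12  -48    6 ]
  [ 0  -6   24   -3 ]
r3 -> r3 − 12·r2
  [ 1   6  -21    7 ]
  [ 0   1   -4  1/2 ]
  [ 0   0    0    0 ]
  [ 0  -6   24   -3 ]
r4 -> r4 + 6·r2
  [ 1  6  -21    7 ]
  [ 0  1   -4  1/2 ]
  [ 0  0    0    0 ]
  [ 0  0    0    0 ]
r1 -> r1 − 6·r2
  [ 1  0   3    4 ]
  [ 0  1  -4  1/2 ]
  [ 0  0   0    0 ]
  [ 0  0   0    0 ]

[[1, 0, 3, 4], [0, 1, -4, 1/2], [0, 0, 0, 0], [0, 0, 0, 0]]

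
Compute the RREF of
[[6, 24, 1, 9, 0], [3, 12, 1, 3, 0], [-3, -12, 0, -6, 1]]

ρ1 -> 1/6·ρ1
  [  1    4  1/6  3/2  0 ]
  [  3   12    1    3  0 ]
  [ -3  -12    0   -6  1 ]
ρ2 -> ρ2 − 3·ρ1
  [  1    4  1/6   3/2  0 ]
  [  0    0  1/2  -3/2  0 ]
  [ -3  -12    0    -6  1 ]
ρ3 -> ρ3 + 3·ρ1
  [ 1  4  1/6   3/2  0 ]
  [ 0  0  1/2  -3/2  0 ]
  [ 0  0  1/2  -3/2  1 ]
ρ2 -> 2·ρ2
  [ 1  4  1/6   3/2  0 ]
  [ 0  0    1    -3  0 ]
  [ 0  0  1/2  -3/2  1 ]
ρ3 -> ρ3 − 1/2·ρ2
  [ 1  4  1/6  3/2  0 ]
  [ 0  0    1   -3  0 ]
  [ 0  0    0    0  1 ]
ρ1 -> ρ1 − 1/6·ρ2
  [ 1  4  0   2  0 ]
  [ 0  0  1  -3  0 ]
  [ 0  0  0   0  1 ]

[[1, 4, 0, 2, 0], [0, 0, 1, -3, 0], [0, 0, 0, 0, 1]]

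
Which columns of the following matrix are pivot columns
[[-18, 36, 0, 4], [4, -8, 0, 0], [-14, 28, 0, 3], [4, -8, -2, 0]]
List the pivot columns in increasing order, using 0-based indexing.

R1 ← -1/18·R1
  [   1  -2   0  -2/9 ]
  [   4  -8   0     0 ]
  [ -14  28   0     3 ]
  [   4  -8  -2     0 ]
R2 ← R2 − 4·R1
  [   1  -2   0  -2/9 ]
  [   0   0   0   8/9 ]
  [ -14  28   0     3 ]
  [   4  -8  -2     0 ]
R3 ← R3 + 14·R1
  [ 1  -2   0  -2/9 ]
  [ 0   0   0   8/9 ]
  [ 0   0   0  -1/9 ]
  [ 4  -8  -2     0 ]
R4 ← R4 − 4·R1
  [ 1  -2   0  -2/9 ]
  [ 0   0   0   8/9 ]
  [ 0   0   0  -1/9 ]
  [ 0   0  -2   8/9 ]
R2 <=> R4
  [ 1  -2   0  -2/9 ]
  [ 0   0  -2   8/9 ]
  [ 0   0   0  -1/9 ]
  [ 0   0   0   8/9 ]
R2 ← -1/2·R2
  [ 1  -2  0  -2/9 ]
  [ 0   0  1  -4/9 ]
  [ 0   0  0  -1/9 ]
  [ 0   0  0   8/9 ]
R3 ← -9·R3
  [ 1  -2  0  -2/9 ]
  [ 0   0  1  -4/9 ]
  [ 0   0  0     1 ]
  [ 0   0  0   8/9 ]
R4 ← R4 − 8/9·R3
  [ 1  -2  0  -2/9 ]
  [ 0   0  1  -4/9 ]
  [ 0   0  0     1 ]
  [ 0   0  0     0 ]
R2 ← R2 + 4/9·R3
  [ 1  -2  0  -2/9 ]
  [ 0   0  1     0 ]
  [ 0   0  0     1 ]
  [ 0   0  0     0 ]
R1 ← R1 + 2/9·R3
  [ 1  -2  0  0 ]
  [ 0   0  1  0 ]
  [ 0   0  0  1 ]
  [ 0   0  0  0 ]
Pivot columns are the columns containing a leading 1.

0, 2, 3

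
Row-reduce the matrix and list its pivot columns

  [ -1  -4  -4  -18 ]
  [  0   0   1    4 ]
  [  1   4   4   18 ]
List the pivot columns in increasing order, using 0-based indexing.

R1 -> -1·R1
  [ 1  4  4  18 ]
  [ 0  0  1   4 ]
  [ 1  4  4  18 ]
R3 -> R3 − R1
  [ 1  4  4  18 ]
  [ 0  0  1   4 ]
  [ 0  0  0   0 ]
R1 -> R1 − 4·R2
  [ 1  4  0  2 ]
  [ 0  0  1  4 ]
  [ 0  0  0  0 ]
Pivot columns are the columns containing a leading 1.

0, 2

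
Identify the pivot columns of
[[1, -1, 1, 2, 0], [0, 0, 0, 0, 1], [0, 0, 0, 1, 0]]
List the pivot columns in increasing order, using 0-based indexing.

0, 3, 4

r2 <-> r3
  [ 1  -1  1  2  0 ]
  [ 0   0  0  1  0 ]
  [ 0   0  0  0  1 ]
r1 → r1 − 2·r2
  [ 1  -1  1  0  0 ]
  [ 0   0  0  1  0 ]
  [ 0   0  0  0  1 ]
Pivot columns are the columns containing a leading 1.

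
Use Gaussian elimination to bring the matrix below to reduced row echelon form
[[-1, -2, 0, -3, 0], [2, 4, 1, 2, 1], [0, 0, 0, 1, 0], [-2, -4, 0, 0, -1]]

[[1, 2, 0, 0, 0], [0, 0, 1, 0, 0], [0, 0, 0, 1, 0], [0, 0, 0, 0, 1]]

R1 → -1·R1
  [  1   2  0  3   0 ]
  [  2   4  1  2   1 ]
  [  0   0  0  1   0 ]
  [ -2  -4  0  0  -1 ]
R2 → R2 − 2·R1
  [  1   2  0   3   0 ]
  [  0   0  1  -4   1 ]
  [  0   0  0   1   0 ]
  [ -2  -4  0   0  -1 ]
R4 → R4 + 2·R1
  [ 1  2  0   3   0 ]
  [ 0  0  1  -4   1 ]
  [ 0  0  0   1   0 ]
  [ 0  0  0   6  -1 ]
R4 → R4 − 6·R3
  [ 1  2  0   3   0 ]
  [ 0  0  1  -4   1 ]
  [ 0  0  0   1   0 ]
  [ 0  0  0   0  -1 ]
R4 → -1·R4
  [ 1  2  0   3  0 ]
  [ 0  0  1  -4  1 ]
  [ 0  0  0   1  0 ]
  [ 0  0  0   0  1 ]
R2 → R2 − R4
  [ 1  2  0   3  0 ]
  [ 0  0  1  -4  0 ]
  [ 0  0  0   1  0 ]
  [ 0  0  0   0  1 ]
R2 → R2 + 4·R3
  [ 1  2  0  3  0 ]
  [ 0  0  1  0  0 ]
  [ 0  0  0  1  0 ]
  [ 0  0  0  0  1 ]
R1 → R1 − 3·R3
  [ 1  2  0  0  0 ]
  [ 0  0  1  0  0 ]
  [ 0  0  0  1  0 ]
  [ 0  0  0  0  1 ]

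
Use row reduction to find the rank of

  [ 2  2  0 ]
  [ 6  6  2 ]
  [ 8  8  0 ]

R1 → 1/2·R1
R2 → R2 − 6·R1
R3 → R3 − 8·R1
R2 → 1/2·R2
The reduced form has 2 nonzero rows.

rank = 2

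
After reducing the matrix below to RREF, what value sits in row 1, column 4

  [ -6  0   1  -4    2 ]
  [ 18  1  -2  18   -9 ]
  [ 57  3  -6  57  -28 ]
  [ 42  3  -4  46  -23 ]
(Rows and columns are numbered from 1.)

1

r1 -> -1/6·r1
  [  1  0  -1/6  2/3  -1/3 ]
  [ 18  1    -2   18    -9 ]
  [ 57  3    -6   57   -28 ]
  [ 42  3    -4   46   -23 ]
r2 -> r2 − 18·r1
  [  1  0  -1/6  2/3  -1/3 ]
  [  0  1     1    6    -3 ]
  [ 57  3    -6   57   -28 ]
  [ 42  3    -4   46   -23 ]
r3 -> r3 − 57·r1
  [  1  0  -1/6  2/3  -1/3 ]
  [  0  1     1    6    -3 ]
  [  0  3   7/2   19    -9 ]
  [ 42  3    -4   46   -23 ]
r4 -> r4 − 42·r1
  [ 1  0  -1/6  2/3  -1/3 ]
  [ 0  1     1    6    -3 ]
  [ 0  3   7/2   19    -9 ]
  [ 0  3     3   18    -9 ]
r3 -> r3 − 3·r2
  [ 1  0  -1/6  2/3  -1/3 ]
  [ 0  1     1    6    -3 ]
  [ 0  0   1/2    1     0 ]
  [ 0  3     3   18    -9 ]
r4 -> r4 − 3·r2
  [ 1  0  -1/6  2/3  -1/3 ]
  [ 0  1     1    6    -3 ]
  [ 0  0   1/2    1     0 ]
  [ 0  0     0    0     0 ]
r3 -> 2·r3
  [ 1  0  -1/6  2/3  -1/3 ]
  [ 0  1     1    6    -3 ]
  [ 0  0     1    2     0 ]
  [ 0  0     0    0     0 ]
r2 -> r2 − r3
  [ 1  0  -1/6  2/3  -1/3 ]
  [ 0  1     0    4    -3 ]
  [ 0  0     1    2     0 ]
  [ 0  0     0    0     0 ]
r1 -> r1 + 1/6·r3
  [ 1  0  0  1  -1/3 ]
  [ 0  1  0  4    -3 ]
  [ 0  0  1  2     0 ]
  [ 0  0  0  0     0 ]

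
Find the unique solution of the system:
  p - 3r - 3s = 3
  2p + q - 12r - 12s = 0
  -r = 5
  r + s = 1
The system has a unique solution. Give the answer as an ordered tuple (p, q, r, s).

Form the augmented matrix and row-reduce:
  [ 1  0   -3   -3  |  3 ]
  [ 2  1  -12  -12  |  0 ]
  [ 0  0   -1    0  |  5 ]
  [ 0  0    1    1  |  1 ]
r2 := r2 − 2·r1
  [ 1  0  -3  -3  |   3 ]
  [ 0  1  -6  -6  |  -6 ]
  [ 0  0  -1   0  |   5 ]
  [ 0  0   1   1  |   1 ]
r3 := -1·r3
  [ 1  0  -3  -3  |   3 ]
  [ 0  1  -6  -6  |  -6 ]
  [ 0  0   1   0  |  -5 ]
  [ 0  0   1   1  |   1 ]
r4 := r4 − r3
  [ 1  0  -3  -3  |   3 ]
  [ 0  1  -6  -6  |  -6 ]
  [ 0  0   1   0  |  -5 ]
  [ 0  0   0   1  |   6 ]
r2 := r2 + 6·r4
  [ 1  0  -3  -3  |   3 ]
  [ 0  1  -6   0  |  30 ]
  [ 0  0   1   0  |  -5 ]
  [ 0  0   0   1  |   6 ]
r1 := r1 + 3·r4
  [ 1  0  -3  0  |  21 ]
  [ 0  1  -6  0  |  30 ]
  [ 0  0   1  0  |  -5 ]
  [ 0  0   0  1  |   6 ]
r2 := r2 + 6·r3
  [ 1  0  -3  0  |  21 ]
  [ 0  1   0  0  |   0 ]
  [ 0  0   1  0  |  -5 ]
  [ 0  0   0  1  |   6 ]
r1 := r1 + 3·r3
  [ 1  0  0  0  |   6 ]
  [ 0  1  0  0  |   0 ]
  [ 0  0  1  0  |  -5 ]
  [ 0  0  0  1  |   6 ]
Reading off the last column: p = 6, q = 0, r = -5, s = 6.

(6, 0, -5, 6)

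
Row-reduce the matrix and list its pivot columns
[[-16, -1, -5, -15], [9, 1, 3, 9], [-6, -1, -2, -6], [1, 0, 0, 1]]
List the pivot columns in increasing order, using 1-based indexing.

ρ1 := -1/16·ρ1
  [  1  1/16  5/16  15/16 ]
  [  9     1     3      9 ]
  [ -6    -1    -2     -6 ]
  [  1     0     0      1 ]
ρ2 := ρ2 − 9·ρ1
  [  1  1/16  5/16  15/16 ]
  [  0  7/16  3/16   9/16 ]
  [ -6    -1    -2     -6 ]
  [  1     0     0      1 ]
ρ3 := ρ3 + 6·ρ1
  [ 1  1/16  5/16  15/16 ]
  [ 0  7/16  3/16   9/16 ]
  [ 0  -5/8  -1/8   -3/8 ]
  [ 1     0     0      1 ]
ρ4 := ρ4 − ρ1
  [ 1   1/16   5/16  15/16 ]
  [ 0   7/16   3/16   9/16 ]
  [ 0   -5/8   -1/8   -3/8 ]
  [ 0  -1/16  -5/16   1/16 ]
ρ2 := 16/7·ρ2
  [ 1   1/16   5/16  15/16 ]
  [ 0      1    3/7    9/7 ]
  [ 0   -5/8   -1/8   -3/8 ]
  [ 0  -1/16  -5/16   1/16 ]
ρ3 := ρ3 + 5/8·ρ2
  [ 1   1/16   5/16  15/16 ]
  [ 0      1    3/7    9/7 ]
  [ 0      0    1/7    3/7 ]
  [ 0  -1/16  -5/16   1/16 ]
ρ4 := ρ4 + 1/16·ρ2
  [ 1  1/16  5/16  15/16 ]
  [ 0     1   3/7    9/7 ]
  [ 0     0   1/7    3/7 ]
  [ 0     0  -2/7    1/7 ]
ρ3 := 7·ρ3
  [ 1  1/16  5/16  15/16 ]
  [ 0     1   3/7    9/7 ]
  [ 0     0     1      3 ]
  [ 0     0  -2/7    1/7 ]
ρ4 := ρ4 + 2/7·ρ3
  [ 1  1/16  5/16  15/16 ]
  [ 0     1   3/7    9/7 ]
  [ 0     0     1      3 ]
  [ 0     0     0      1 ]
ρ3 := ρ3 − 3·ρ4
  [ 1  1/16  5/16  15/16 ]
  [ 0     1   3/7    9/7 ]
  [ 0     0     1      0 ]
  [ 0     0     0      1 ]
ρ2 := ρ2 − 9/7·ρ4
  [ 1  1/16  5/16  15/16 ]
  [ 0     1   3/7      0 ]
  [ 0     0     1      0 ]
  [ 0     0     0      1 ]
ρ1 := ρ1 − 15/16·ρ4
  [ 1  1/16  5/16  0 ]
  [ 0     1   3/7  0 ]
  [ 0     0     1  0 ]
  [ 0     0     0  1 ]
ρ2 := ρ2 − 3/7·ρ3
  [ 1  1/16  5/16  0 ]
  [ 0     1     0  0 ]
  [ 0     0     1  0 ]
  [ 0     0     0  1 ]
ρ1 := ρ1 − 5/16·ρ3
  [ 1  1/16  0  0 ]
  [ 0     1  0  0 ]
  [ 0     0  1  0 ]
  [ 0     0  0  1 ]
ρ1 := ρ1 − 1/16·ρ2
  [ 1  0  0  0 ]
  [ 0  1  0  0 ]
  [ 0  0  1  0 ]
  [ 0  0  0  1 ]
Pivot columns are the columns containing a leading 1.

1, 2, 3, 4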